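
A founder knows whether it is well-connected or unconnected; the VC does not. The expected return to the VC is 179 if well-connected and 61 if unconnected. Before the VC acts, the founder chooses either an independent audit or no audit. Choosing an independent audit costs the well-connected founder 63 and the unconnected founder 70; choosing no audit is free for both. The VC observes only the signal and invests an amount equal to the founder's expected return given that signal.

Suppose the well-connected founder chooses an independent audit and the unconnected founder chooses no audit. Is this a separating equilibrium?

Under separation the VC infers type exactly: audit → well-connected (pays 179), no audit → unconnected (pays 61).
Well-connected: audit gives 179 − 63 = 116; no audit gives 61 − 0 = 61. No deviation. ✓
Unconnected: no audit gives 61 − 0 = 61; audit gives 179 − 70 = 109. Would deviate. ✗

No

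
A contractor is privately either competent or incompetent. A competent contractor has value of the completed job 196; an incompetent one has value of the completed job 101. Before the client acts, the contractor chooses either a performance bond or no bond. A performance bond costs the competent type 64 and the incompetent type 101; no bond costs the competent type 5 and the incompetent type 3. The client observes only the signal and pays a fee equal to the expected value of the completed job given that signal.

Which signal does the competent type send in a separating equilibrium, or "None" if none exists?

bond

Try competent → bond, incompetent → no bond:
  Under separation the client infers type exactly: bond → competent (pays 196), no bond → incompetent (pays 101).
  Competent: bond gives 196 − 64 = 132; no bond gives 101 − 5 = 96. No deviation. ✓
  Incompetent: no bond gives 101 − 3 = 98; bond gives 196 − 101 = 95. No deviation. ✓
Both hold — the competent type sends bond.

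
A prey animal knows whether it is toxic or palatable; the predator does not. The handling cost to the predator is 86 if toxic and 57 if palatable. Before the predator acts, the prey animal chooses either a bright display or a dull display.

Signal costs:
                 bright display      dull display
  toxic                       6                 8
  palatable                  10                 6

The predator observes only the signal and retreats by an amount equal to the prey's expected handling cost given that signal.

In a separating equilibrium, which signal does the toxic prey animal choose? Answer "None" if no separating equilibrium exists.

Try toxic → bright display, palatable → dull display:
  If types separate, bright display earns payment 86 and dull display earns 57.
  Toxic: bright display gives 86 − 6 = 80; dull display gives 57 − 8 = 49. No deviation. ✓
  Palatable: dull display gives 57 − 6 = 51; bright display gives 86 − 10 = 76. Would deviate. ✗
Try toxic → dull display, palatable → bright display:
  If types separate, dull display earns payment 86 and bright display earns 57.
  Toxic: dull display gives 86 − 8 = 78; bright display gives 57 − 6 = 51. No deviation. ✓
  Palatable: bright display gives 57 − 10 = 47; dull display gives 86 − 6 = 80. Would deviate. ✗
Neither assignment is incentive-compatible.

None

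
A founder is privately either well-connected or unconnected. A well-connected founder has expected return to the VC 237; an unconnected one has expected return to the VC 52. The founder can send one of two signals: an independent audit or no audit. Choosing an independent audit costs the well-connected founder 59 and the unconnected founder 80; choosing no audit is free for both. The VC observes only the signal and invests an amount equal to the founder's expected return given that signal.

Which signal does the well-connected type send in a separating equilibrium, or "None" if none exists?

Try well-connected → audit, unconnected → no audit:
  If types separate, audit earns payment 237 and no audit earns 52.
  Well-connected: audit gives 237 − 59 = 178; no audit gives 52 − 0 = 52. No deviation. ✓
  Unconnected: no audit gives 52 − 0 = 52; audit gives 237 − 80 = 157. Would deviate. ✗
Try well-connected → no audit, unconnected → audit:
  If types separate, no audit earns payment 237 and audit earns 52.
  Well-connected: no audit gives 237 − 0 = 237; audit gives 52 − 59 = -7. No deviation. ✓
  Unconnected: audit gives 52 − 80 = -28; no audit gives 237 − 0 = 237. Would deviate. ✗
Neither assignment is incentive-compatible.

None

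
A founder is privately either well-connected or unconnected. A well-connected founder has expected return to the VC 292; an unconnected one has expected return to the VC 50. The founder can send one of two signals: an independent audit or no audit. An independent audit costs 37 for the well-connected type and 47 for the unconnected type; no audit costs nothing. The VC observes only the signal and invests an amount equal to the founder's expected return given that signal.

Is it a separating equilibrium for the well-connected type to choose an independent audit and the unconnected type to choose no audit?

Under separation the VC infers type exactly: audit → well-connected (pays 292), no audit → unconnected (pays 50).
Well-connected: audit gives 292 − 37 = 255; no audit gives 50 − 0 = 50. No deviation. ✓
Unconnected: no audit gives 50 − 0 = 50; audit gives 292 − 47 = 245. Would deviate. ✗

No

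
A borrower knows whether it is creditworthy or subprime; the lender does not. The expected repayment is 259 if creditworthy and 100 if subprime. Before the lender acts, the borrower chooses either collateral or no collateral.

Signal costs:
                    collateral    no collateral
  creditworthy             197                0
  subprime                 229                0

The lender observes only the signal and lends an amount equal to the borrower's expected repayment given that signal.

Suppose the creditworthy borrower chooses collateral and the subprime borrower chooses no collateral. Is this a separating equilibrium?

No

If types separate, collateral earns payment 259 and no collateral earns 100.
Creditworthy: collateral gives 259 − 197 = 62; no collateral gives 100 − 0 = 100. Would deviate. ✗
Subprime: no collateral gives 100 − 0 = 100; collateral gives 259 − 229 = 30. No deviation. ✓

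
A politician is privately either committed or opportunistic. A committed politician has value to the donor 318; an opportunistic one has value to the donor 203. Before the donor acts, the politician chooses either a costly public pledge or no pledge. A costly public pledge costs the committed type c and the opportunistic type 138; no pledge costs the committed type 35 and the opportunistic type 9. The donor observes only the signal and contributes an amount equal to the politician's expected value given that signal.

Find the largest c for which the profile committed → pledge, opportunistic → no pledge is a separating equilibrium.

150

Under separation: pledge → committed (pays 318); no pledge → opportunistic (pays 203).
Opportunistic: 203 − 9 = 194 ≥ 318 − 138 = 180. Holds regardless of c. ✓
Committed: 318 − c ≥ 203 − 35, so c ≤ 318 − 168 = 150.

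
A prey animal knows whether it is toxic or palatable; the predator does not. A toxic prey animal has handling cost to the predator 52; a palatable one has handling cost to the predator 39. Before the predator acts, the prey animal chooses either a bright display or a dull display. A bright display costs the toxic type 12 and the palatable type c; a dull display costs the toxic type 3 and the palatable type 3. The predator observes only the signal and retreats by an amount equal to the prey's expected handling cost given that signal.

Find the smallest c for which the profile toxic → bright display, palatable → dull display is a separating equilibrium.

16

Under separation: bright display → toxic (pays 52); dull display → palatable (pays 39).
Toxic: 52 − 12 = 40 ≥ 39 − 3 = 36. Holds regardless of c. ✓
Palatable: 39 − 3 ≥ 52 − c, so c ≥ 52 − 36 = 16.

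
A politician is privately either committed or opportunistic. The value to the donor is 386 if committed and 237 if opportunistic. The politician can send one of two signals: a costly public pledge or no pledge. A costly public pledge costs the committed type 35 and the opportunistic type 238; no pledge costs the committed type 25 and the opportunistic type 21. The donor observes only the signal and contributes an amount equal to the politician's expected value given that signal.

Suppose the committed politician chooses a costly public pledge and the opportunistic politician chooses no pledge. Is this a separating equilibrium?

If types separate, pledge earns payment 386 and no pledge earns 237.
Committed: pledge gives 386 − 35 = 351; no pledge gives 237 − 25 = 212. No deviation. ✓
Opportunistic: no pledge gives 237 − 21 = 216; pledge gives 386 − 238 = 148. No deviation. ✓
Neither type gains from mimicking the other.

Yes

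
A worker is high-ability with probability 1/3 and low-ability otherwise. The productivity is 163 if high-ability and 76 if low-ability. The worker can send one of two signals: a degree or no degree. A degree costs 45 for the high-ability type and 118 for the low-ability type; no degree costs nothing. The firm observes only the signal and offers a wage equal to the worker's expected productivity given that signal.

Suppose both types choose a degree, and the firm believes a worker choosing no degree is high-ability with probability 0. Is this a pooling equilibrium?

No

At the pooled signal (degree) the firm holds the prior 1/3 and pays 1/3·163 + 2/3·76 = 105. Off-path (no degree) belief 0 gives 0·163 + 1·76 = 76.
High-ability: degree gives 105 − 45 = 60; no degree gives 76 − 0 = 76. Deviates. ✗
Low-ability: degree gives 105 − 118 = -13; no degree gives 76 − 0 = 76. Deviates. ✗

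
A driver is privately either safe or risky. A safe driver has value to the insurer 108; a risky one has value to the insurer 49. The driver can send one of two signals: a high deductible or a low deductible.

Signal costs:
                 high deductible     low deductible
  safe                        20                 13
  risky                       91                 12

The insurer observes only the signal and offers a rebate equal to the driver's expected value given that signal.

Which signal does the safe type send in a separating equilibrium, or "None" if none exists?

Try safe → high deductible, risky → low deductible:
  If types separate, high deductible earns payment 108 and low deductible earns 49.
  Safe: high deductible gives 108 − 20 = 88; low deductible gives 49 − 13 = 36. No deviation. ✓
  Risky: low deductible gives 49 − 12 = 37; high deductible gives 108 − 91 = 17. No deviation. ✓
Both hold — the safe type sends high deductible.

high deductible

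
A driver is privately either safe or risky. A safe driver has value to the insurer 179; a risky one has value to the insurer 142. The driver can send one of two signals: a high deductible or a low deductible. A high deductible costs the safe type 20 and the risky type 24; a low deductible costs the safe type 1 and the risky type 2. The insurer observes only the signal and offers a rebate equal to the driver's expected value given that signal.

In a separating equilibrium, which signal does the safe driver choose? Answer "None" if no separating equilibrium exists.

Try safe → high deductible, risky → low deductible:
  If types separate, high deductible earns payment 179 and low deductible earns 142.
  Safe: high deductible gives 179 − 20 = 159; low deductible gives 142 − 1 = 141. No deviation. ✓
  Risky: low deductible gives 142 − 2 = 140; high deductible gives 179 − 24 = 155. Would deviate. ✗
Try safe → low deductible, risky → high deductible:
  If types separate, low deductible earns payment 179 and high deductible earns 142.
  Safe: low deductible gives 179 − 1 = 178; high deductible gives 142 − 20 = 122. No deviation. ✓
  Risky: high deductible gives 142 − 24 = 118; low deductible gives 179 − 2 = 177. Would deviate. ✗
Neither assignment is incentive-compatible.

None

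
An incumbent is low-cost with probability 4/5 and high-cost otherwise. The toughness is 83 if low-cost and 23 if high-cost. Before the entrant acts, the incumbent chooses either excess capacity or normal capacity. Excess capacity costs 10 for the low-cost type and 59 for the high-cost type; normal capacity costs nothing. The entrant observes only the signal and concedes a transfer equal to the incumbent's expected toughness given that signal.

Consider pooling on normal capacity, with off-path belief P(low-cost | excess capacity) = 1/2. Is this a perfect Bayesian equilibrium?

Yes

At the pooled signal (normal capacity) the entrant holds the prior 4/5 and pays 4/5·83 + 1/5·23 = 71. Off-path (excess capacity) belief 1/2 gives 1/2·83 + 1/2·23 = 53.
Low-cost: normal capacity gives 71 − 0 = 71; excess capacity gives 53 − 10 = 43. Stays. ✓
High-cost: normal capacity gives 71 − 0 = 71; excess capacity gives 53 − 59 = -6. Stays. ✓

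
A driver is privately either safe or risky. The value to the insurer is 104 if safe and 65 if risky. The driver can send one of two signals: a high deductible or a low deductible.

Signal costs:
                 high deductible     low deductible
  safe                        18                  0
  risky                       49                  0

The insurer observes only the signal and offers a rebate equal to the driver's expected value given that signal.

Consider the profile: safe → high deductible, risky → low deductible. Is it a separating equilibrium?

Under separation the insurer infers type exactly: high deductible → safe (pays 104), low deductible → risky (pays 65).
Safe: high deductible gives 104 − 18 = 86; low deductible gives 65 − 0 = 65. No deviation. ✓
Risky: low deductible gives 65 − 0 = 65; high deductible gives 104 − 49 = 55. No deviation. ✓
Both incentive constraints hold.

Yes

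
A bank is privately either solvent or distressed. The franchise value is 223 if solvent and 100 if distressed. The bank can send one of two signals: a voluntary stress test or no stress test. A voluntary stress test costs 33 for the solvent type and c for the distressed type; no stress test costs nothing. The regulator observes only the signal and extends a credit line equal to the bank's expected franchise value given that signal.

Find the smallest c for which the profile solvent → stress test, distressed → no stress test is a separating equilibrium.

123

Under separation: stress test → solvent (pays 223); no stress test → distressed (pays 100).
Solvent: 223 − 33 = 190 ≥ 100 − 0 = 100. Holds regardless of c. ✓
Distressed: 100 − 0 ≥ 223 − c, so c ≥ 223 − 100 = 123.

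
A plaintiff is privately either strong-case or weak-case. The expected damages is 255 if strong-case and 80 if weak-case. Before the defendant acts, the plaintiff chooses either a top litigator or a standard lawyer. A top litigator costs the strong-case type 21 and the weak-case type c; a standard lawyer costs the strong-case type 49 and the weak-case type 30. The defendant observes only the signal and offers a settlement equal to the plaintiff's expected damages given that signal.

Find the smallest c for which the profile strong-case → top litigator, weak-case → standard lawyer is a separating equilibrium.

Under separation: top litigator → strong-case (pays 255); standard lawyer → weak-case (pays 80).
Strong-case: 255 − 21 = 234 ≥ 80 − 49 = 31. Holds regardless of c. ✓
Weak-case: 80 − 30 ≥ 255 − c, so c ≥ 255 − 50 = 205.

205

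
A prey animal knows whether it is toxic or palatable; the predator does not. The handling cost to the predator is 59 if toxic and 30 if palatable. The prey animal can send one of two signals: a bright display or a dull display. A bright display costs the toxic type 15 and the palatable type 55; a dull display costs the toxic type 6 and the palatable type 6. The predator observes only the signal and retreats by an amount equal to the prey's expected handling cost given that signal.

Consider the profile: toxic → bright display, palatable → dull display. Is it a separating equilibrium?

Yes

If types separate, bright display earns payment 59 and dull display earns 30.
Toxic: bright display gives 59 − 15 = 44; dull display gives 30 − 6 = 24. No deviation. ✓
Palatable: dull display gives 30 − 6 = 24; bright display gives 59 − 55 = 4. No deviation. ✓
Neither type gains from mimicking the other.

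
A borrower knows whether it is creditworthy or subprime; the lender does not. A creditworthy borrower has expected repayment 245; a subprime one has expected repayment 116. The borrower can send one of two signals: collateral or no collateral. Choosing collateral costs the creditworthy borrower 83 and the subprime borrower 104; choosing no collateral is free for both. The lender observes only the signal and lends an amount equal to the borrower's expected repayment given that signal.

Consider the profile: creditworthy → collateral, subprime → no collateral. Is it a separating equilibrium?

If types separate, collateral earns payment 245 and no collateral earns 116.
Creditworthy: collateral gives 245 − 83 = 162; no collateral gives 116 − 0 = 116. No deviation. ✓
Subprime: no collateral gives 116 − 0 = 116; collateral gives 245 − 104 = 141. Would deviate. ✗

No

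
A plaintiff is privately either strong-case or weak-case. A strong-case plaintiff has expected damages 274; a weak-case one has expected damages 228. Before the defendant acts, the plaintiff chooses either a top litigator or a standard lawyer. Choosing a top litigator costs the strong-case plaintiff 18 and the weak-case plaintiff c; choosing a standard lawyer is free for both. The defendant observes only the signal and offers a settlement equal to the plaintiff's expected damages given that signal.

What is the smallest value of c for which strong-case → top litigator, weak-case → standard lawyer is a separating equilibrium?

46

Under separation: top litigator → strong-case (pays 274); standard lawyer → weak-case (pays 228).
Strong-case: 274 − 18 = 256 ≥ 228 − 0 = 228. Holds regardless of c. ✓
Weak-case: 228 − 0 ≥ 274 − c, so c ≥ 274 − 228 = 46.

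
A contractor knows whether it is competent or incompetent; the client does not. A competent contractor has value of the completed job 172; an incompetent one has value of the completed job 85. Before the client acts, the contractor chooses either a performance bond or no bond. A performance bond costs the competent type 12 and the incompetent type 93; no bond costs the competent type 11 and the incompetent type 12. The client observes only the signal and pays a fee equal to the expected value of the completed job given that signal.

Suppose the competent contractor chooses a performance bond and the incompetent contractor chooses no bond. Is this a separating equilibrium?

If types separate, bond earns payment 172 and no bond earns 85.
Competent: bond gives 172 − 12 = 160; no bond gives 85 − 11 = 74. No deviation. ✓
Incompetent: no bond gives 85 − 12 = 73; bond gives 172 − 93 = 79. Would deviate. ✗

No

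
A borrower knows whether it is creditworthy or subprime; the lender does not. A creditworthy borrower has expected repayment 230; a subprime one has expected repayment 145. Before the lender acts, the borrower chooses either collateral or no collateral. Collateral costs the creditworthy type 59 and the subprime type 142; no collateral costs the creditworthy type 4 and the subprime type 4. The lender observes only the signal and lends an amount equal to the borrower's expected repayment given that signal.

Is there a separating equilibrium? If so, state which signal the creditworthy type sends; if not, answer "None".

collateral

Try creditworthy → collateral, subprime → no collateral:
  If types separate, collateral earns payment 230 and no collateral earns 145.
  Creditworthy: collateral gives 230 − 59 = 171; no collateral gives 145 − 4 = 141. No deviation. ✓
  Subprime: no collateral gives 145 − 4 = 141; collateral gives 230 − 142 = 88. No deviation. ✓
Both hold — the creditworthy type sends collateral.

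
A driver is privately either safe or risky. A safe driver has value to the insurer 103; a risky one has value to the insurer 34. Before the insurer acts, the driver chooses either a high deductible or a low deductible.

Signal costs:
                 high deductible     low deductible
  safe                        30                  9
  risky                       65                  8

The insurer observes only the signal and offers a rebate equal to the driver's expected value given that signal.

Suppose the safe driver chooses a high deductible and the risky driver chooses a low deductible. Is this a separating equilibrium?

No

If types separate, high deductible earns payment 103 and low deductible earns 34.
Safe: high deductible gives 103 − 30 = 73; low deductible gives 34 − 9 = 25. No deviation. ✓
Risky: low deductible gives 34 − 8 = 26; high deductible gives 103 − 65 = 38. Would deviate. ✗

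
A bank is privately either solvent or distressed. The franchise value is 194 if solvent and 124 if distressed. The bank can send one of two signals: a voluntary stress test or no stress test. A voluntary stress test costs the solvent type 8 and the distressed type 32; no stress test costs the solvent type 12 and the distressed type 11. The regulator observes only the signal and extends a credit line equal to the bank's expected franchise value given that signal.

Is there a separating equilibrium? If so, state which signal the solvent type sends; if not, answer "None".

Try solvent → stress test, distressed → no stress test:
  If types separate, stress test earns payment 194 and no stress test earns 124.
  Solvent: stress test gives 194 − 8 = 186; no stress test gives 124 − 12 = 112. No deviation. ✓
  Distressed: no stress test gives 124 − 11 = 113; stress test gives 194 − 32 = 162. Would deviate. ✗
Try solvent → no stress test, distressed → stress test:
  If types separate, no stress test earns payment 194 and stress test earns 124.
  Solvent: no stress test gives 194 − 12 = 182; stress test gives 124 − 8 = 116. No deviation. ✓
  Distressed: stress test gives 124 − 32 = 92; no stress test gives 194 − 11 = 183. Would deviate. ✗
Neither assignment is incentive-compatible.

None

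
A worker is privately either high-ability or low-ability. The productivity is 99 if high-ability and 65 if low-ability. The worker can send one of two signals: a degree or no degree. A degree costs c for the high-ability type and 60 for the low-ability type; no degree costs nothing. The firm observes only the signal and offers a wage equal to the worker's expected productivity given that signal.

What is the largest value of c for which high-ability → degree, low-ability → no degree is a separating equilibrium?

34

Under separation: degree → high-ability (pays 99); no degree → low-ability (pays 65).
Low-ability: 65 − 0 = 65 ≥ 99 − 60 = 39. Holds regardless of c. ✓
High-ability: 99 − c ≥ 65 − 0, so c ≤ 99 − 65 = 34.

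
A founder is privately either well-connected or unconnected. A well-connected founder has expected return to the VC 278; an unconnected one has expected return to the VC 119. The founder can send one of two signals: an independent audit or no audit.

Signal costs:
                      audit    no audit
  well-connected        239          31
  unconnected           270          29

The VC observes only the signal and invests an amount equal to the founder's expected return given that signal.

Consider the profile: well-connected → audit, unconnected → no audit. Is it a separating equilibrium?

No

If types separate, audit earns payment 278 and no audit earns 119.
Well-connected: audit gives 278 − 239 = 39; no audit gives 119 − 31 = 88. Would deviate. ✗
Unconnected: no audit gives 119 − 29 = 90; audit gives 278 − 270 = 8. No deviation. ✓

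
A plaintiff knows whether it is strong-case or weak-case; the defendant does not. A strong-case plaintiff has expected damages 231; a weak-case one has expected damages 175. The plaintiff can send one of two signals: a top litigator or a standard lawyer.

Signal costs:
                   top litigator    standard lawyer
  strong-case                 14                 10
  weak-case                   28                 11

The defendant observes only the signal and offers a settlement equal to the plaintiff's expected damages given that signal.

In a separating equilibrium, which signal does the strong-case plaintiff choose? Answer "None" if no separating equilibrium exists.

None

Try strong-case → top litigator, weak-case → standard lawyer:
  If types separate, top litigator earns payment 231 and standard lawyer earns 175.
  Strong-case: top litigator gives 231 − 14 = 217; standard lawyer gives 175 − 10 = 165. No deviation. ✓
  Weak-case: standard lawyer gives 175 − 11 = 164; top litigator gives 231 − 28 = 203. Would deviate. ✗
Try strong-case → standard lawyer, weak-case → top litigator:
  If types separate, standard lawyer earns payment 231 and top litigator earns 175.
  Strong-case: standard lawyer gives 231 − 10 = 221; top litigator gives 175 − 14 = 161. No deviation. ✓
  Weak-case: top litigator gives 175 − 28 = 147; standard lawyer gives 231 − 11 = 220. Would deviate. ✗
Neither assignment is incentive-compatible.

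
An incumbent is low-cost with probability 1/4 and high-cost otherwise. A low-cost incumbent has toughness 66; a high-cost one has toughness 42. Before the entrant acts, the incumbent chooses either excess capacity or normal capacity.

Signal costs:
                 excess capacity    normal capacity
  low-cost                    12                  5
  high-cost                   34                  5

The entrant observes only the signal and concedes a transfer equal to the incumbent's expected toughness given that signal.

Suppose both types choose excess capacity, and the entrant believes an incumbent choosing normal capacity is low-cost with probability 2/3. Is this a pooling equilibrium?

No

At the pooled signal (excess capacity) the entrant holds the prior 1/4 and pays 1/4·66 + 3/4·42 = 48. Off-path (normal capacity) belief 2/3 gives 2/3·66 + 1/3·42 = 58.
Low-cost: excess capacity gives 48 − 12 = 36; normal capacity gives 58 − 5 = 53. Deviates. ✗
High-cost: excess capacity gives 48 − 34 = 14; normal capacity gives 58 − 5 = 53. Deviates. ✗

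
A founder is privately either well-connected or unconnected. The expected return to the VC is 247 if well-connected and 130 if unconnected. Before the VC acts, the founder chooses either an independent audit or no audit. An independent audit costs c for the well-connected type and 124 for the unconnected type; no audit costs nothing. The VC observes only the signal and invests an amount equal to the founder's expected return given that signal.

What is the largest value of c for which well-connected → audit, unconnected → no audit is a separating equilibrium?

Under separation: audit → well-connected (pays 247); no audit → unconnected (pays 130).
Unconnected: 130 − 0 = 130 ≥ 247 − 124 = 123. Holds regardless of c. ✓
Well-connected: 247 − c ≥ 130 − 0, so c ≤ 247 − 130 = 117.

117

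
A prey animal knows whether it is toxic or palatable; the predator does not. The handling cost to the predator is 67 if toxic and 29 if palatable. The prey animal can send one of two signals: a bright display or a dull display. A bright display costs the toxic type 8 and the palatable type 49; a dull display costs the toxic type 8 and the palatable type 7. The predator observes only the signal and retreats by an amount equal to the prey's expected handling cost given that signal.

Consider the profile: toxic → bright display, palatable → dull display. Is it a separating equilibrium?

If types separate, bright display earns payment 67 and dull display earns 29.
Toxic: bright display gives 67 − 8 = 59; dull display gives 29 − 8 = 21. No deviation. ✓
Palatable: dull display gives 29 − 7 = 22; bright display gives 67 − 49 = 18. No deviation. ✓
Both incentive constraints hold.

Yes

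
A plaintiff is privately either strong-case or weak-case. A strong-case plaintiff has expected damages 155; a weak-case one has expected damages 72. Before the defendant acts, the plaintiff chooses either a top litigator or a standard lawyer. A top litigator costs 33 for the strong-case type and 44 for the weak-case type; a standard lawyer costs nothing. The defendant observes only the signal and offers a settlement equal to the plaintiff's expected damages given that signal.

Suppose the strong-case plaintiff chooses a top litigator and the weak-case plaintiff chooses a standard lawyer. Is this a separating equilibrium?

No

If types separate, top litigator earns payment 155 and standard lawyer earns 72.
Strong-case: top litigator gives 155 − 33 = 122; standard lawyer gives 72 − 0 = 72. No deviation. ✓
Weak-case: standard lawyer gives 72 − 0 = 72; top litigator gives 155 − 44 = 111. Would deviate. ✗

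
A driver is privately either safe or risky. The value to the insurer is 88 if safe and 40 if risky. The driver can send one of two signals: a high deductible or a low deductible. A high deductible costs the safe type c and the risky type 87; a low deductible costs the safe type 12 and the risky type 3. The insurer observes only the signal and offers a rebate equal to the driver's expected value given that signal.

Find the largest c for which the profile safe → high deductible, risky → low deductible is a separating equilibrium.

60

Under separation: high deductible → safe (pays 88); low deductible → risky (pays 40).
Risky: 40 − 3 = 37 ≥ 88 − 87 = 1. Holds regardless of c. ✓
Safe: 88 − c ≥ 40 − 12, so c ≤ 88 − 28 = 60.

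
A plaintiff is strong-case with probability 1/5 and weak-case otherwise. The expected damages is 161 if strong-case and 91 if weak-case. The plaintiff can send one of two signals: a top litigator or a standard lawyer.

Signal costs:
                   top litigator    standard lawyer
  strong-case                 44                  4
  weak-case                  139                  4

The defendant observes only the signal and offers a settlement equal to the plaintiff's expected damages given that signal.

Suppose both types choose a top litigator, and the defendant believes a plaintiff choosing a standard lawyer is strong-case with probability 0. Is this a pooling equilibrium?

No

On the equilibrium path (top litigator) the defendant holds the prior 1/5 and pays 1/5·161 + 4/5·91 = 105. Off-path (standard lawyer) belief 0 gives 0·161 + 1·91 = 91.
Strong-case: top litigator gives 105 − 44 = 61; standard lawyer gives 91 − 4 = 87. Deviates. ✗
Weak-case: top litigator gives 105 − 139 = -34; standard lawyer gives 91 − 4 = 87. Deviates. ✗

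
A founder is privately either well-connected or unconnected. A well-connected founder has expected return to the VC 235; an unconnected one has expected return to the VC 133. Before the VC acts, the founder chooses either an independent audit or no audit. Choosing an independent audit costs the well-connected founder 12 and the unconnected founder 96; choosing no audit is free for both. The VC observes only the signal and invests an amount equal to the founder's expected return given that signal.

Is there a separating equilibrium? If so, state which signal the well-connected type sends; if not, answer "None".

None

Try well-connected → audit, unconnected → no audit:
  If types separate, audit earns payment 235 and no audit earns 133.
  Well-connected: audit gives 235 − 12 = 223; no audit gives 133 − 0 = 133. No deviation. ✓
  Unconnected: no audit gives 133 − 0 = 133; audit gives 235 − 96 = 139. Would deviate. ✗
Try well-connected → no audit, unconnected → audit:
  If types separate, no audit earns payment 235 and audit earns 133.
  Well-connected: no audit gives 235 − 0 = 235; audit gives 133 − 12 = 121. No deviation. ✓
  Unconnected: audit gives 133 − 96 = 37; no audit gives 235 − 0 = 235. Would deviate. ✗
Neither assignment is incentive-compatible.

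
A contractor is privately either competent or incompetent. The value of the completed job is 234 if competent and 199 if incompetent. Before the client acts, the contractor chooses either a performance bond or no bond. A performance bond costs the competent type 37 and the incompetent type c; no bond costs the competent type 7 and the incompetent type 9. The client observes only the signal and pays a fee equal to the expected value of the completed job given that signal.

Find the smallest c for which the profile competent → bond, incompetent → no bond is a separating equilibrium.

44

Under separation: bond → competent (pays 234); no bond → incompetent (pays 199).
Competent: 234 − 37 = 197 ≥ 199 − 7 = 192. Holds regardless of c. ✓
Incompetent: 199 − 9 ≥ 234 − c, so c ≥ 234 − 190 = 44.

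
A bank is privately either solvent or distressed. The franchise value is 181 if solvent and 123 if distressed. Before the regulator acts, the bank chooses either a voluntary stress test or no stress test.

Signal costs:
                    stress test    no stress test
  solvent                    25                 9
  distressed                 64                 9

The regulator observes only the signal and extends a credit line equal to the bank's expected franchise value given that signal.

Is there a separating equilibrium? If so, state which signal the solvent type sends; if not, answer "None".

None

Try solvent → stress test, distressed → no stress test:
  If types separate, stress test earns payment 181 and no stress test earns 123.
  Solvent: stress test gives 181 − 25 = 156; no stress test gives 123 − 9 = 114. No deviation. ✓
  Distressed: no stress test gives 123 − 9 = 114; stress test gives 181 − 64 = 117. Would deviate. ✗
Try solvent → no stress test, distressed → stress test:
  If types separate, no stress test earns payment 181 and stress test earns 123.
  Solvent: no stress test gives 181 − 9 = 172; stress test gives 123 − 25 = 98. No deviation. ✓
  Distressed: stress test gives 123 − 64 = 59; no stress test gives 181 − 9 = 172. Would deviate. ✗
Neither assignment is incentive-compatible.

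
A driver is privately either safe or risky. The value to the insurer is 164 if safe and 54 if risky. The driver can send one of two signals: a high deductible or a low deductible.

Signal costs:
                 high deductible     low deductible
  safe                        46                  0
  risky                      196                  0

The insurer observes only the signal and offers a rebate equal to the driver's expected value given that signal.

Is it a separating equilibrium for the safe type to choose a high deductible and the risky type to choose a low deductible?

If types separate, high deductible earns payment 164 and low deductible earns 54.
Safe: high deductible gives 164 − 46 = 118; low deductible gives 54 − 0 = 54. No deviation. ✓
Risky: low deductible gives 54 − 0 = 54; high deductible gives 164 − 196 = -32. No deviation. ✓
Neither type gains from mimicking the other.

Yes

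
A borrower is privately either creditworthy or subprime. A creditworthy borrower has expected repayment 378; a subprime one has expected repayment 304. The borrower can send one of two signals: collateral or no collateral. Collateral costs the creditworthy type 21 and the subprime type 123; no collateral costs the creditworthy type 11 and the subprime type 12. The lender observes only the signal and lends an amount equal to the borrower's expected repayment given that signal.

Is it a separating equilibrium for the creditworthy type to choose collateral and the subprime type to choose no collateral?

If types separate, collateral earns payment 378 and no collateral earns 304.
Creditworthy: collateral gives 378 − 21 = 357; no collateral gives 304 − 11 = 293. No deviation. ✓
Subprime: no collateral gives 304 − 12 = 292; collateral gives 378 − 123 = 255. No deviation. ✓
Both incentive constraints hold.

Yes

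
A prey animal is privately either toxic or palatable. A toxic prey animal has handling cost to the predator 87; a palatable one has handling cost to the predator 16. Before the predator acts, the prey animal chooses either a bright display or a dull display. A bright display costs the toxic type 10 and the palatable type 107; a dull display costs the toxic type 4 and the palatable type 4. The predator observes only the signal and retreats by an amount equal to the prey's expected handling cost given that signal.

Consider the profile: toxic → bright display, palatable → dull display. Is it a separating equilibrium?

If types separate, bright display earns payment 87 and dull display earns 16.
Toxic: bright display gives 87 − 10 = 77; dull display gives 16 − 4 = 12. No deviation. ✓
Palatable: dull display gives 16 − 4 = 12; bright display gives 87 − 107 = -20. No deviation. ✓
Both incentive constraints hold.

Yes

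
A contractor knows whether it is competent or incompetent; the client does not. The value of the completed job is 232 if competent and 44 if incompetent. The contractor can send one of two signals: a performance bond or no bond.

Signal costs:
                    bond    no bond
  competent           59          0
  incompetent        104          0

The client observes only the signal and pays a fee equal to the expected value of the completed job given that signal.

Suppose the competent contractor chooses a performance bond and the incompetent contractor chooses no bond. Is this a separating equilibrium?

No

If types separate, bond earns payment 232 and no bond earns 44.
Competent: bond gives 232 − 59 = 173; no bond gives 44 − 0 = 44. No deviation. ✓
Incompetent: no bond gives 44 − 0 = 44; bond gives 232 − 104 = 128. Would deviate. ✗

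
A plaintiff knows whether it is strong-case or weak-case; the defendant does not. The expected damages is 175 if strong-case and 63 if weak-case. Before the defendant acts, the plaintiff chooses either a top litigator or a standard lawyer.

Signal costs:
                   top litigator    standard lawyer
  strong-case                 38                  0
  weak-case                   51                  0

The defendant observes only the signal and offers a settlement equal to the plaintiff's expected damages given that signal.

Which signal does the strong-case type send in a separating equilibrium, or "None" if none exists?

None

Try strong-case → top litigator, weak-case → standard lawyer:
  Under separation the defendant infers type exactly: top litigator → strong-case (pays 175), standard lawyer → weak-case (pays 63).
  Strong-case: top litigator gives 175 − 38 = 137; standard lawyer gives 63 − 0 = 63. No deviation. ✓
  Weak-case: standard lawyer gives 63 − 0 = 63; top litigator gives 175 − 51 = 124. Would deviate. ✗
Try strong-case → standard lawyer, weak-case → top litigator:
  Under separation the defendant infers type exactly: standard lawyer → strong-case (pays 175), top litigator → weak-case (pays 63).
  Strong-case: standard lawyer gives 175 − 0 = 175; top litigator gives 63 − 38 = 25. No deviation. ✓
  Weak-case: top litigator gives 63 − 51 = 12; standard lawyer gives 175 − 0 = 175. Would deviate. ✗
Neither assignment is incentive-compatible.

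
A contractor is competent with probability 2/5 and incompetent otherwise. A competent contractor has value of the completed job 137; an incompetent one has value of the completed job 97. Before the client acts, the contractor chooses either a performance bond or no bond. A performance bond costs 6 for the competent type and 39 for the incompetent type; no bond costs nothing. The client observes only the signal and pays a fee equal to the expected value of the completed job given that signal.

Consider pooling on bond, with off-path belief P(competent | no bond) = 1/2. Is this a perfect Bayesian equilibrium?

No

On the equilibrium path (bond) the client holds the prior 2/5 and pays 2/5·137 + 3/5·97 = 113. Off-path (no bond) belief 1/2 gives 1/2·137 + 1/2·97 = 117.
Competent: bond gives 113 − 6 = 107; no bond gives 117 − 0 = 117. Deviates. ✗
Incompetent: bond gives 113 − 39 = 74; no bond gives 117 − 0 = 117. Deviates. ✗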